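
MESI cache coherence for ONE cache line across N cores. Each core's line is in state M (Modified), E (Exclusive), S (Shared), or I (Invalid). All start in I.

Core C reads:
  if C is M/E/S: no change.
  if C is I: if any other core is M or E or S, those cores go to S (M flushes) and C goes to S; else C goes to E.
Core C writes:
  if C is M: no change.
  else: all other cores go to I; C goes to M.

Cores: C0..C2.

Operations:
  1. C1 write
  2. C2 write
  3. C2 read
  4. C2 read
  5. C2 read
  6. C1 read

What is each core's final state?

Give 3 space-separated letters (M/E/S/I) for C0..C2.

Op 1: C1 write [C1 write: invalidate none -> C1=M] -> [I,M,I]
Op 2: C2 write [C2 write: invalidate ['C1=M'] -> C2=M] -> [I,I,M]
Op 3: C2 read [C2 read: already in M, no change] -> [I,I,M]
Op 4: C2 read [C2 read: already in M, no change] -> [I,I,M]
Op 5: C2 read [C2 read: already in M, no change] -> [I,I,M]
Op 6: C1 read [C1 read from I: others=['C2=M'] -> C1=S, others downsized to S] -> [I,S,S]

Answer: I S S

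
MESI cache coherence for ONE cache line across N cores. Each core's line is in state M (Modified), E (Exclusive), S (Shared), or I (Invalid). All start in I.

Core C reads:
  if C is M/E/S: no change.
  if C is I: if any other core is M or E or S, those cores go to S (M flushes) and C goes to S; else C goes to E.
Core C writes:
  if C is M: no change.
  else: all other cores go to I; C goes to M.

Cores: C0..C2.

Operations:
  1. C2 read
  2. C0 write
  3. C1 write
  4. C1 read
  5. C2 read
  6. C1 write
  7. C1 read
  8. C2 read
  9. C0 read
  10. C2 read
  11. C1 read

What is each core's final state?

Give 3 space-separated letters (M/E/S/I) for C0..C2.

Answer: S S S

Derivation:
Op 1: C2 read [C2 read from I: no other sharers -> C2=E (exclusive)] -> [I,I,E]
Op 2: C0 write [C0 write: invalidate ['C2=E'] -> C0=M] -> [M,I,I]
Op 3: C1 write [C1 write: invalidate ['C0=M'] -> C1=M] -> [I,M,I]
Op 4: C1 read [C1 read: already in M, no change] -> [I,M,I]
Op 5: C2 read [C2 read from I: others=['C1=M'] -> C2=S, others downsized to S] -> [I,S,S]
Op 6: C1 write [C1 write: invalidate ['C2=S'] -> C1=M] -> [I,M,I]
Op 7: C1 read [C1 read: already in M, no change] -> [I,M,I]
Op 8: C2 read [C2 read from I: others=['C1=M'] -> C2=S, others downsized to S] -> [I,S,S]
Op 9: C0 read [C0 read from I: others=['C1=S', 'C2=S'] -> C0=S, others downsized to S] -> [S,S,S]
Op 10: C2 read [C2 read: already in S, no change] -> [S,S,S]
Op 11: C1 read [C1 read: already in S, no change] -> [S,S,S]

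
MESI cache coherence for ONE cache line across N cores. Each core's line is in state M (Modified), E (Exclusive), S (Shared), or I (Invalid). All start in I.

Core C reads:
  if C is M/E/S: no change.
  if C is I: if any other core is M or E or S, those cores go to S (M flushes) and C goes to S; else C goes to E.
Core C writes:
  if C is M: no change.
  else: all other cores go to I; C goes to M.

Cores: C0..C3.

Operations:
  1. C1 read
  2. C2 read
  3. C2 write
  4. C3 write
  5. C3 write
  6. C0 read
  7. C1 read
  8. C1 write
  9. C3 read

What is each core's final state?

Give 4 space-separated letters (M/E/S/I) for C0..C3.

Op 1: C1 read [C1 read from I: no other sharers -> C1=E (exclusive)] -> [I,E,I,I]
Op 2: C2 read [C2 read from I: others=['C1=E'] -> C2=S, others downsized to S] -> [I,S,S,I]
Op 3: C2 write [C2 write: invalidate ['C1=S'] -> C2=M] -> [I,I,M,I]
Op 4: C3 write [C3 write: invalidate ['C2=M'] -> C3=M] -> [I,I,I,M]
Op 5: C3 write [C3 write: already M (modified), no change] -> [I,I,I,M]
Op 6: C0 read [C0 read from I: others=['C3=M'] -> C0=S, others downsized to S] -> [S,I,I,S]
Op 7: C1 read [C1 read from I: others=['C0=S', 'C3=S'] -> C1=S, others downsized to S] -> [S,S,I,S]
Op 8: C1 write [C1 write: invalidate ['C0=S', 'C3=S'] -> C1=M] -> [I,M,I,I]
Op 9: C3 read [C3 read from I: others=['C1=M'] -> C3=S, others downsized to S] -> [I,S,I,S]

Answer: I S I S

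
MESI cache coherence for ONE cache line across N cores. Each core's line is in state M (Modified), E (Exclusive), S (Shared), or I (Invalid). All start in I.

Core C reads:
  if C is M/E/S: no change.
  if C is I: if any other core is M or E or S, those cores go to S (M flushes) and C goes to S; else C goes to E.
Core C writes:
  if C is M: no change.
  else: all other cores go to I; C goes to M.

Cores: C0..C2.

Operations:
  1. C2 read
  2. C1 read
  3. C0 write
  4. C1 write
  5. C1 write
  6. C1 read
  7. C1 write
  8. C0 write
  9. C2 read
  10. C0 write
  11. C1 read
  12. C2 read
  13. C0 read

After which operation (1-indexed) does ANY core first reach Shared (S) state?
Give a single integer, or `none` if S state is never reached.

Op 1: C2 read [C2 read from I: no other sharers -> C2=E (exclusive)] -> [I,I,E]
Op 2: C1 read [C1 read from I: others=['C2=E'] -> C1=S, others downsized to S] -> [I,S,S]
  -> First S state at op 2; remaining ops need not be traced.

Answer: 2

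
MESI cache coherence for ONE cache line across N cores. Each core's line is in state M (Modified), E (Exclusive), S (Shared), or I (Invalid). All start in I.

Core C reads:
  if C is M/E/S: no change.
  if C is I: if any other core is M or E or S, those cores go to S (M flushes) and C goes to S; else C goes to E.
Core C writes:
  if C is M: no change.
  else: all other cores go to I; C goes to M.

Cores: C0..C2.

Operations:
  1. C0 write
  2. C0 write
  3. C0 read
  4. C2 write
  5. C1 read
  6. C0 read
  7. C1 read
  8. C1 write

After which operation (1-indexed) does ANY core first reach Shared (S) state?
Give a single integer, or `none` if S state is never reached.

Answer: 5

Derivation:
Op 1: C0 write [C0 write: invalidate none -> C0=M] -> [M,I,I]
Op 2: C0 write [C0 write: already M (modified), no change] -> [M,I,I]
Op 3: C0 read [C0 read: already in M, no change] -> [M,I,I]
Op 4: C2 write [C2 write: invalidate ['C0=M'] -> C2=M] -> [I,I,M]
Op 5: C1 read [C1 read from I: others=['C2=M'] -> C1=S, others downsized to S] -> [I,S,S]
  -> First S state at op 5; remaining ops need not be traced.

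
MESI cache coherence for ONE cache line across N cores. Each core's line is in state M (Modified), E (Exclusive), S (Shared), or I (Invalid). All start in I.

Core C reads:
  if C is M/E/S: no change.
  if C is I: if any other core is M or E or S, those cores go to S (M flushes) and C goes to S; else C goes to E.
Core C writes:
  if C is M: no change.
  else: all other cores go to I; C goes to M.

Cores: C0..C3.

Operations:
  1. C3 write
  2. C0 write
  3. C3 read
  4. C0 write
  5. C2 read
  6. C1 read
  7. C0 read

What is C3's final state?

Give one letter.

Answer: I

Derivation:
Op 1: C3 write [C3 write: invalidate none -> C3=M] -> [I,I,I,M]
Op 2: C0 write [C0 write: invalidate ['C3=M'] -> C0=M] -> [M,I,I,I]
Op 3: C3 read [C3 read from I: others=['C0=M'] -> C3=S, others downsized to S] -> [S,I,I,S]
Op 4: C0 write [C0 write: invalidate ['C3=S'] -> C0=M] -> [M,I,I,I]
Op 5: C2 read [C2 read from I: others=['C0=M'] -> C2=S, others downsized to S] -> [S,I,S,I]
Op 6: C1 read [C1 read from I: others=['C0=S', 'C2=S'] -> C1=S, others downsized to S] -> [S,S,S,I]
Op 7: C0 read [C0 read: already in S, no change] -> [S,S,S,I]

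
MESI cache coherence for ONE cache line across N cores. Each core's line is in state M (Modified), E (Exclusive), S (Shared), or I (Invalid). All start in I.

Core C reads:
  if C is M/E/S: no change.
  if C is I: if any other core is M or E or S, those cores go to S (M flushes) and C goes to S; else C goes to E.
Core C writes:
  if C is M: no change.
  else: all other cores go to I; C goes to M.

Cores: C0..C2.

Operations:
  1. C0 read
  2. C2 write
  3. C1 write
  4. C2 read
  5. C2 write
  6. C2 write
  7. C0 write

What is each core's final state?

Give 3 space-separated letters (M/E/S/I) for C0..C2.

Op 1: C0 read [C0 read from I: no other sharers -> C0=E (exclusive)] -> [E,I,I]
Op 2: C2 write [C2 write: invalidate ['C0=E'] -> C2=M] -> [I,I,M]
Op 3: C1 write [C1 write: invalidate ['C2=M'] -> C1=M] -> [I,M,I]
Op 4: C2 read [C2 read from I: others=['C1=M'] -> C2=S, others downsized to S] -> [I,S,S]
Op 5: C2 write [C2 write: invalidate ['C1=S'] -> C2=M] -> [I,I,M]
Op 6: C2 write [C2 write: already M (modified), no change] -> [I,I,M]
Op 7: C0 write [C0 write: invalidate ['C2=M'] -> C0=M] -> [M,I,I]

Answer: M I I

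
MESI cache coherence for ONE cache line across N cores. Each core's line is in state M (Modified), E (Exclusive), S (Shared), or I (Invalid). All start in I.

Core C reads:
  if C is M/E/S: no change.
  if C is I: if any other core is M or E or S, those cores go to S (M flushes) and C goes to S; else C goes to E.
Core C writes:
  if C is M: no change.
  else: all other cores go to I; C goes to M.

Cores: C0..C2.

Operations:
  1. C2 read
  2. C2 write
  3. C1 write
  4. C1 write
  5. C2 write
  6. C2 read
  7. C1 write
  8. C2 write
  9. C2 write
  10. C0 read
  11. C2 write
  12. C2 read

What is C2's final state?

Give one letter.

Answer: M

Derivation:
Op 1: C2 read [C2 read from I: no other sharers -> C2=E (exclusive)] -> [I,I,E]
Op 2: C2 write [C2 write: invalidate none -> C2=M] -> [I,I,M]
Op 3: C1 write [C1 write: invalidate ['C2=M'] -> C1=M] -> [I,M,I]
Op 4: C1 write [C1 write: already M (modified), no change] -> [I,M,I]
Op 5: C2 write [C2 write: invalidate ['C1=M'] -> C2=M] -> [I,I,M]
Op 6: C2 read [C2 read: already in M, no change] -> [I,I,M]
Op 7: C1 write [C1 write: invalidate ['C2=M'] -> C1=M] -> [I,M,I]
Op 8: C2 write [C2 write: invalidate ['C1=M'] -> C2=M] -> [I,I,M]
Op 9: C2 write [C2 write: already M (modified), no change] -> [I,I,M]
Op 10: C0 read [C0 read from I: others=['C2=M'] -> C0=S, others downsized to S] -> [S,I,S]
Op 11: C2 write [C2 write: invalidate ['C0=S'] -> C2=M] -> [I,I,M]
Op 12: C2 read [C2 read: already in M, no change] -> [I,I,M]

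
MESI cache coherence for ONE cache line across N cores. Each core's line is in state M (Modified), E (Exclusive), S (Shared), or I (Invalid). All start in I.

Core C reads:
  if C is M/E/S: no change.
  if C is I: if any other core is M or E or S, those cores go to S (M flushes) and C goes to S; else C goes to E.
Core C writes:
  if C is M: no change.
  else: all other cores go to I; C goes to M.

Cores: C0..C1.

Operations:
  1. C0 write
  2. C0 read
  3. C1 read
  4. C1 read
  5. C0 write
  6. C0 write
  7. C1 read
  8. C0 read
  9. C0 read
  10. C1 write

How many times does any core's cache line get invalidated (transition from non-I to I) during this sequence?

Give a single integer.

Answer: 2

Derivation:
Op 1: C0 write [C0 write: invalidate none -> C0=M] -> [M,I] (invalidations this op: 0; running total: 0)
Op 2: C0 read [C0 read: already in M, no change] -> [M,I] (invalidations this op: 0; running total: 0)
Op 3: C1 read [C1 read from I: others=['C0=M'] -> C1=S, others downsized to S] -> [S,S] (invalidations this op: 0; running total: 0)
Op 4: C1 read [C1 read: already in S, no change] -> [S,S] (invalidations this op: 0; running total: 0)
Op 5: C0 write [C0 write: invalidate ['C1=S'] -> C0=M] -> [M,I] (invalidations this op: 1; running total: 1)
Op 6: C0 write [C0 write: already M (modified), no change] -> [M,I] (invalidations this op: 0; running total: 1)
Op 7: C1 read [C1 read from I: others=['C0=M'] -> C1=S, others downsized to S] -> [S,S] (invalidations this op: 0; running total: 1)
Op 8: C0 read [C0 read: already in S, no change] -> [S,S] (invalidations this op: 0; running total: 1)
Op 9: C0 read [C0 read: already in S, no change] -> [S,S] (invalidations this op: 0; running total: 1)
Op 10: C1 write [C1 write: invalidate ['C0=S'] -> C1=M] -> [I,M] (invalidations this op: 1; running total: 2)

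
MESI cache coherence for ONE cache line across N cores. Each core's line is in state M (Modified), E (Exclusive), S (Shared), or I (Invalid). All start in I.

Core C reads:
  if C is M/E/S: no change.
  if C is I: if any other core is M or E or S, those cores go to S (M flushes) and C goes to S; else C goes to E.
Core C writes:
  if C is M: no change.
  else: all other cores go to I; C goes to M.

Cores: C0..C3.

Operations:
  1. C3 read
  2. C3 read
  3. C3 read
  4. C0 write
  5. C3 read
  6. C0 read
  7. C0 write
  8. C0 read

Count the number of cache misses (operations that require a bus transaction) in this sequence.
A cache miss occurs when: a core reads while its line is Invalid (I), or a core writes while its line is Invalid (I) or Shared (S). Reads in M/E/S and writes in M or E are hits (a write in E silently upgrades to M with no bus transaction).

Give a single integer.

Op 1: C3 read [C3 read from I: no other sharers -> C3=E (exclusive)] -> [I,I,I,E] [MISS #1: read from I]
Op 2: C3 read [C3 read: already in E, no change] -> [I,I,I,E] [hit: read from E]
Op 3: C3 read [C3 read: already in E, no change] -> [I,I,I,E] [hit: read from E]
Op 4: C0 write [C0 write: invalidate ['C3=E'] -> C0=M] -> [M,I,I,I] [MISS #2: write from I]
Op 5: C3 read [C3 read from I: others=['C0=M'] -> C3=S, others downsized to S] -> [S,I,I,S] [MISS #3: read from I]
Op 6: C0 read [C0 read: already in S, no change] -> [S,I,I,S] [hit: read from S]
Op 7: C0 write [C0 write: invalidate ['C3=S'] -> C0=M] -> [M,I,I,I] [MISS #4: write from S]
Op 8: C0 read [C0 read: already in M, no change] -> [M,I,I,I] [hit: read from M]

Answer: 4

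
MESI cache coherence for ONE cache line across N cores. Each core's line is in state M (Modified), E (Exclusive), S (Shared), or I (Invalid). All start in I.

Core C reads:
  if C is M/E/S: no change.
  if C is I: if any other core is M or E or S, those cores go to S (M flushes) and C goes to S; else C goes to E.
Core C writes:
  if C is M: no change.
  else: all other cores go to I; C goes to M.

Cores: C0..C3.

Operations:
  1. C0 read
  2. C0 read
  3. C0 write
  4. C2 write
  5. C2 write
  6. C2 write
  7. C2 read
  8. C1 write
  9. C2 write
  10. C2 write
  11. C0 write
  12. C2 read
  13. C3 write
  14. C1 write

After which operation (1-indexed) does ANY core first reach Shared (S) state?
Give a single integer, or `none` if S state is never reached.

Op 1: C0 read [C0 read from I: no other sharers -> C0=E (exclusive)] -> [E,I,I,I]
Op 2: C0 read [C0 read: already in E, no change] -> [E,I,I,I]
Op 3: C0 write [C0 write: invalidate none -> C0=M] -> [M,I,I,I]
Op 4: C2 write [C2 write: invalidate ['C0=M'] -> C2=M] -> [I,I,M,I]
Op 5: C2 write [C2 write: already M (modified), no change] -> [I,I,M,I]
Op 6: C2 write [C2 write: already M (modified), no change] -> [I,I,M,I]
Op 7: C2 read [C2 read: already in M, no change] -> [I,I,M,I]
Op 8: C1 write [C1 write: invalidate ['C2=M'] -> C1=M] -> [I,M,I,I]
Op 9: C2 write [C2 write: invalidate ['C1=M'] -> C2=M] -> [I,I,M,I]
Op 10: C2 write [C2 write: already M (modified), no change] -> [I,I,M,I]
Op 11: C0 write [C0 write: invalidate ['C2=M'] -> C0=M] -> [M,I,I,I]
Op 12: C2 read [C2 read from I: others=['C0=M'] -> C2=S, others downsized to S] -> [S,I,S,I]
  -> First S state at op 12; remaining ops need not be traced.

Answer: 12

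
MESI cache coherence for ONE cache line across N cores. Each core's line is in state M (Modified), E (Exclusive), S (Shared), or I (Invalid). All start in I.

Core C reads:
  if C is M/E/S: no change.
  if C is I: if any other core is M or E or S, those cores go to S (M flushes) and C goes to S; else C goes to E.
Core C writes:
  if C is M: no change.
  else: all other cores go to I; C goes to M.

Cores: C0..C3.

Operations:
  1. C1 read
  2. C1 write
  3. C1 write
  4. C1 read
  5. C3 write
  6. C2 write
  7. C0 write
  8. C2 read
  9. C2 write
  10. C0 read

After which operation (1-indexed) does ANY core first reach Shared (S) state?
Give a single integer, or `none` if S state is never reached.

Op 1: C1 read [C1 read from I: no other sharers -> C1=E (exclusive)] -> [I,E,I,I]
Op 2: C1 write [C1 write: invalidate none -> C1=M] -> [I,M,I,I]
Op 3: C1 write [C1 write: already M (modified), no change] -> [I,M,I,I]
Op 4: C1 read [C1 read: already in M, no change] -> [I,M,I,I]
Op 5: C3 write [C3 write: invalidate ['C1=M'] -> C3=M] -> [I,I,I,M]
Op 6: C2 write [C2 write: invalidate ['C3=M'] -> C2=M] -> [I,I,M,I]
Op 7: C0 write [C0 write: invalidate ['C2=M'] -> C0=M] -> [M,I,I,I]
Op 8: C2 read [C2 read from I: others=['C0=M'] -> C2=S, others downsized to S] -> [S,I,S,I]
  -> First S state at op 8; remaining ops need not be traced.

Answer: 8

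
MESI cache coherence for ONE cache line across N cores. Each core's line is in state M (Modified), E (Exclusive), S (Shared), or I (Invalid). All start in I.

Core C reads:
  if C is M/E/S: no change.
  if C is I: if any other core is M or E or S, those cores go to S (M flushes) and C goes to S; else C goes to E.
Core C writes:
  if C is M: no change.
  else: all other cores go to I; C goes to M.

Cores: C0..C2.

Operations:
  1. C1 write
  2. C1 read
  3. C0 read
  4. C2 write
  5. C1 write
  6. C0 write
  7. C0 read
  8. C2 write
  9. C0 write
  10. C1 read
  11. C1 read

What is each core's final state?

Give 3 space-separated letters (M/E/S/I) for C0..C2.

Op 1: C1 write [C1 write: invalidate none -> C1=M] -> [I,M,I]
Op 2: C1 read [C1 read: already in M, no change] -> [I,M,I]
Op 3: C0 read [C0 read from I: others=['C1=M'] -> C0=S, others downsized to S] -> [S,S,I]
Op 4: C2 write [C2 write: invalidate ['C0=S', 'C1=S'] -> C2=M] -> [I,I,M]
Op 5: C1 write [C1 write: invalidate ['C2=M'] -> C1=M] -> [I,M,I]
Op 6: C0 write [C0 write: invalidate ['C1=M'] -> C0=M] -> [M,I,I]
Op 7: C0 read [C0 read: already in M, no change] -> [M,I,I]
Op 8: C2 write [C2 write: invalidate ['C0=M'] -> C2=M] -> [I,I,M]
Op 9: C0 write [C0 write: invalidate ['C2=M'] -> C0=M] -> [M,I,I]
Op 10: C1 read [C1 read from I: others=['C0=M'] -> C1=S, others downsized to S] -> [S,S,I]
Op 11: C1 read [C1 read: already in S, no change] -> [S,S,I]

Answer: S S I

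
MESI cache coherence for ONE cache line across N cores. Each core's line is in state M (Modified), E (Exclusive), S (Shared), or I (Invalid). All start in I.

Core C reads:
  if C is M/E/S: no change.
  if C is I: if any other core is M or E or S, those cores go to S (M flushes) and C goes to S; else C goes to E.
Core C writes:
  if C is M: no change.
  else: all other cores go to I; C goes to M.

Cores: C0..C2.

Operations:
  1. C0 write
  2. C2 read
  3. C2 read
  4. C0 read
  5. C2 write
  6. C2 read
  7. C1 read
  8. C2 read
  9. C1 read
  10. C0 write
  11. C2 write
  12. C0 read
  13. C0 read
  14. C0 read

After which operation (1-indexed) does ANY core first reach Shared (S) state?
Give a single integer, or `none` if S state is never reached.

Op 1: C0 write [C0 write: invalidate none -> C0=M] -> [M,I,I]
Op 2: C2 read [C2 read from I: others=['C0=M'] -> C2=S, others downsized to S] -> [S,I,S]
  -> First S state at op 2; remaining ops need not be traced.

Answer: 2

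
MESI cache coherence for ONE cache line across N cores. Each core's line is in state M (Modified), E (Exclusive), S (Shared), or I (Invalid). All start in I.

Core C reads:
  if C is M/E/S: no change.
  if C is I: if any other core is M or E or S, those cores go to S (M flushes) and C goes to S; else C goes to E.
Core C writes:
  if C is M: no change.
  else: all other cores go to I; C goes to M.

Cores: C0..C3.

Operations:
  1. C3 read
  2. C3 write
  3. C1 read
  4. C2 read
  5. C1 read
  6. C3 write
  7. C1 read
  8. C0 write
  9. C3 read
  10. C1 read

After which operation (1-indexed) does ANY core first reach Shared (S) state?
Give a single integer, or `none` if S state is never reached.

Op 1: C3 read [C3 read from I: no other sharers -> C3=E (exclusive)] -> [I,I,I,E]
Op 2: C3 write [C3 write: invalidate none -> C3=M] -> [I,I,I,M]
Op 3: C1 read [C1 read from I: others=['C3=M'] -> C1=S, others downsized to S] -> [I,S,I,S]
  -> First S state at op 3; remaining ops need not be traced.

Answer: 3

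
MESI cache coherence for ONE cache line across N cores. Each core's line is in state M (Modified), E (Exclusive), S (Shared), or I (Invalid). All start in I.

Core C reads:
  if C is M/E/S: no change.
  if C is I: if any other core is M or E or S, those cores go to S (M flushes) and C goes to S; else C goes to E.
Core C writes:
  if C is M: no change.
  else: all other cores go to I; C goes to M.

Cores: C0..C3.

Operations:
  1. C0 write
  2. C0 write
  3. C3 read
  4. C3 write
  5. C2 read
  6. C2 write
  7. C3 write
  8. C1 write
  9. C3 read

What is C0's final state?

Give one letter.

Op 1: C0 write [C0 write: invalidate none -> C0=M] -> [M,I,I,I]
Op 2: C0 write [C0 write: already M (modified), no change] -> [M,I,I,I]
Op 3: C3 read [C3 read from I: others=['C0=M'] -> C3=S, others downsized to S] -> [S,I,I,S]
Op 4: C3 write [C3 write: invalidate ['C0=S'] -> C3=M] -> [I,I,I,M]
Op 5: C2 read [C2 read from I: others=['C3=M'] -> C2=S, others downsized to S] -> [I,I,S,S]
Op 6: C2 write [C2 write: invalidate ['C3=S'] -> C2=M] -> [I,I,M,I]
Op 7: C3 write [C3 write: invalidate ['C2=M'] -> C3=M] -> [I,I,I,M]
Op 8: C1 write [C1 write: invalidate ['C3=M'] -> C1=M] -> [I,M,I,I]
Op 9: C3 read [C3 read from I: others=['C1=M'] -> C3=S, others downsized to S] -> [I,S,I,S]

Answer: I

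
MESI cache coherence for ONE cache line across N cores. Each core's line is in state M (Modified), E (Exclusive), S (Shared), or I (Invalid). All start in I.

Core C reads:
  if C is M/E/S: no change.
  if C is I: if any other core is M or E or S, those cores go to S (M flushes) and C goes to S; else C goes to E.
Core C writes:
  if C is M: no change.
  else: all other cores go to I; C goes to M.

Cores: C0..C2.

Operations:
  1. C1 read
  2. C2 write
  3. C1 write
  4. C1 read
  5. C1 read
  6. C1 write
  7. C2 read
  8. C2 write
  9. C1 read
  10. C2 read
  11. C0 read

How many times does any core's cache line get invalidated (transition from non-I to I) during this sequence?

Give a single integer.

Answer: 3

Derivation:
Op 1: C1 read [C1 read from I: no other sharers -> C1=E (exclusive)] -> [I,E,I] (invalidations this op: 0; running total: 0)
Op 2: C2 write [C2 write: invalidate ['C1=E'] -> C2=M] -> [I,I,M] (invalidations this op: 1; running total: 1)
Op 3: C1 write [C1 write: invalidate ['C2=M'] -> C1=M] -> [I,M,I] (invalidations this op: 1; running total: 2)
Op 4: C1 read [C1 read: already in M, no change] -> [I,M,I] (invalidations this op: 0; running total: 2)
Op 5: C1 read [C1 read: already in M, no change] -> [I,M,I] (invalidations this op: 0; running total: 2)
Op 6: C1 write [C1 write: already M (modified), no change] -> [I,M,I] (invalidations this op: 0; running total: 2)
Op 7: C2 read [C2 read from I: others=['C1=M'] -> C2=S, others downsized to S] -> [I,S,S] (invalidations this op: 0; running total: 2)
Op 8: C2 write [C2 write: invalidate ['C1=S'] -> C2=M] -> [I,I,M] (invalidations this op: 1; running total: 3)
Op 9: C1 read [C1 read from I: others=['C2=M'] -> C1=S, others downsized to S] -> [I,S,S] (invalidations this op: 0; running total: 3)
Op 10: C2 read [C2 read: already in S, no change] -> [I,S,S] (invalidations this op: 0; running total: 3)
Op 11: C0 read [C0 read from I: others=['C1=S', 'C2=S'] -> C0=S, others downsized to S] -> [S,S,S] (invalidations this op: 0; running total: 3)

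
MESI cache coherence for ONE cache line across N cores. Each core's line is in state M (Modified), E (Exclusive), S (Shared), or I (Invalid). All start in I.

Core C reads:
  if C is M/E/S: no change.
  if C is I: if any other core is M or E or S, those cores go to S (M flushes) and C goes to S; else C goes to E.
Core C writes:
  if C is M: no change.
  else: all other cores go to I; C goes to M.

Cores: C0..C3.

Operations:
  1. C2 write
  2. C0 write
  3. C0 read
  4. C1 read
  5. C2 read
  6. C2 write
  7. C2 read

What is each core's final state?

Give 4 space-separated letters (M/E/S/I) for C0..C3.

Op 1: C2 write [C2 write: invalidate none -> C2=M] -> [I,I,M,I]
Op 2: C0 write [C0 write: invalidate ['C2=M'] -> C0=M] -> [M,I,I,I]
Op 3: C0 read [C0 read: already in M, no change] -> [M,I,I,I]
Op 4: C1 read [C1 read from I: others=['C0=M'] -> C1=S, others downsized to S] -> [S,S,I,I]
Op 5: C2 read [C2 read from I: others=['C0=S', 'C1=S'] -> C2=S, others downsized to S] -> [S,S,S,I]
Op 6: C2 write [C2 write: invalidate ['C0=S', 'C1=S'] -> C2=M] -> [I,I,M,I]
Op 7: C2 read [C2 read: already in M, no change] -> [I,I,M,I]

Answer: I I M I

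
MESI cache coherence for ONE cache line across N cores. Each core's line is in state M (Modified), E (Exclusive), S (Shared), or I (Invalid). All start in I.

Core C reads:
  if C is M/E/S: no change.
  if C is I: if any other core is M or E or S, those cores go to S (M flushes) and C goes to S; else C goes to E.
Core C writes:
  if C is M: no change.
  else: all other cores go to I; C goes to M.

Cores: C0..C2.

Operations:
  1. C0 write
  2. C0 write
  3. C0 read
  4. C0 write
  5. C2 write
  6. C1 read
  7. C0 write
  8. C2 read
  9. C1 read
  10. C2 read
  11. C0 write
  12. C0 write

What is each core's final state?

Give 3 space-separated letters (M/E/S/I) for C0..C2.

Answer: M I I

Derivation:
Op 1: C0 write [C0 write: invalidate none -> C0=M] -> [M,I,I]
Op 2: C0 write [C0 write: already M (modified), no change] -> [M,I,I]
Op 3: C0 read [C0 read: already in M, no change] -> [M,I,I]
Op 4: C0 write [C0 write: already M (modified), no change] -> [M,I,I]
Op 5: C2 write [C2 write: invalidate ['C0=M'] -> C2=M] -> [I,I,M]
Op 6: C1 read [C1 read from I: others=['C2=M'] -> C1=S, others downsized to S] -> [I,S,S]
Op 7: C0 write [C0 write: invalidate ['C1=S', 'C2=S'] -> C0=M] -> [M,I,I]
Op 8: C2 read [C2 read from I: others=['C0=M'] -> C2=S, others downsized to S] -> [S,I,S]
Op 9: C1 read [C1 read from I: others=['C0=S', 'C2=S'] -> C1=S, others downsized to S] -> [S,S,S]
Op 10: C2 read [C2 read: already in S, no change] -> [S,S,S]
Op 11: C0 write [C0 write: invalidate ['C1=S', 'C2=S'] -> C0=M] -> [M,I,I]
Op 12: C0 write [C0 write: already M (modified), no change] -> [M,I,I]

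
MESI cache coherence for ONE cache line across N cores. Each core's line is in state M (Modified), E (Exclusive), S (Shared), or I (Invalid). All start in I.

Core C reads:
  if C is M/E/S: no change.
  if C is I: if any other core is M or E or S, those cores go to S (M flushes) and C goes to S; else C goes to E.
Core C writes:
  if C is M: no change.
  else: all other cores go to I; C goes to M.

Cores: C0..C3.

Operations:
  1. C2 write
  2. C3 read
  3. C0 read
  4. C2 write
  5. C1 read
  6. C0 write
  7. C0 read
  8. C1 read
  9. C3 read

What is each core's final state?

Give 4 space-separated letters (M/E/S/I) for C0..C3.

Answer: S S I S

Derivation:
Op 1: C2 write [C2 write: invalidate none -> C2=M] -> [I,I,M,I]
Op 2: C3 read [C3 read from I: others=['C2=M'] -> C3=S, others downsized to S] -> [I,I,S,S]
Op 3: C0 read [C0 read from I: others=['C2=S', 'C3=S'] -> C0=S, others downsized to S] -> [S,I,S,S]
Op 4: C2 write [C2 write: invalidate ['C0=S', 'C3=S'] -> C2=M] -> [I,I,M,I]
Op 5: C1 read [C1 read from I: others=['C2=M'] -> C1=S, others downsized to S] -> [I,S,S,I]
Op 6: C0 write [C0 write: invalidate ['C1=S', 'C2=S'] -> C0=M] -> [M,I,I,I]
Op 7: C0 read [C0 read: already in M, no change] -> [M,I,I,I]
Op 8: C1 read [C1 read from I: others=['C0=M'] -> C1=S, others downsized to S] -> [S,S,I,I]
Op 9: C3 read [C3 read from I: others=['C0=S', 'C1=S'] -> C3=S, others downsized to S] -> [S,S,I,S]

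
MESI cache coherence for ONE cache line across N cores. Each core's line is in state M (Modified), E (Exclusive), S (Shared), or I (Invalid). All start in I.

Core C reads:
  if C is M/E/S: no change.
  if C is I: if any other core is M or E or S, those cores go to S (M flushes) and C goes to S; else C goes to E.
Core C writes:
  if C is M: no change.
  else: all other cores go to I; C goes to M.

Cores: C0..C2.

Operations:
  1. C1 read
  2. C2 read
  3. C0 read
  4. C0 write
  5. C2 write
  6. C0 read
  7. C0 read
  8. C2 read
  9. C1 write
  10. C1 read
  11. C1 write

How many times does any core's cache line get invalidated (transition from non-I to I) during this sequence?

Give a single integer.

Answer: 5

Derivation:
Op 1: C1 read [C1 read from I: no other sharers -> C1=E (exclusive)] -> [I,E,I] (invalidations this op: 0; running total: 0)
Op 2: C2 read [C2 read from I: others=['C1=E'] -> C2=S, others downsized to S] -> [I,S,S] (invalidations this op: 0; running total: 0)
Op 3: C0 read [C0 read from I: others=['C1=S', 'C2=S'] -> C0=S, others downsized to S] -> [S,S,S] (invalidations this op: 0; running total: 0)
Op 4: C0 write [C0 write: invalidate ['C1=S', 'C2=S'] -> C0=M] -> [M,I,I] (invalidations this op: 2; running total: 2)
Op 5: C2 write [C2 write: invalidate ['C0=M'] -> C2=M] -> [I,I,M] (invalidations this op: 1; running total: 3)
Op 6: C0 read [C0 read from I: others=['C2=M'] -> C0=S, others downsized to S] -> [S,I,S] (invalidations this op: 0; running total: 3)
Op 7: C0 read [C0 read: already in S, no change] -> [S,I,S] (invalidations this op: 0; running total: 3)
Op 8: C2 read [C2 read: already in S, no change] -> [S,I,S] (invalidations this op: 0; running total: 3)
Op 9: C1 write [C1 write: invalidate ['C0=S', 'C2=S'] -> C1=M] -> [I,M,I] (invalidations this op: 2; running total: 5)
Op 10: C1 read [C1 read: already in M, no change] -> [I,M,I] (invalidations this op: 0; running total: 5)
Op 11: C1 write [C1 write: already M (modified), no change] -> [I,M,I] (invalidations this op: 0; running total: 5)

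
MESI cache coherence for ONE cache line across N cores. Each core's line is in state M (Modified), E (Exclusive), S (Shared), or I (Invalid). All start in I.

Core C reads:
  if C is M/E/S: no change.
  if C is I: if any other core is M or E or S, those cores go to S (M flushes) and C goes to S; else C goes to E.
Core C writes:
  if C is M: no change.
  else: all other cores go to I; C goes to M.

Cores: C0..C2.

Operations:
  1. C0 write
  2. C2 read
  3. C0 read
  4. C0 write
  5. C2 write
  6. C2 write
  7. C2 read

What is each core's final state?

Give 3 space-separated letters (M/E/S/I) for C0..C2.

Op 1: C0 write [C0 write: invalidate none -> C0=M] -> [M,I,I]
Op 2: C2 read [C2 read from I: others=['C0=M'] -> C2=S, others downsized to S] -> [S,I,S]
Op 3: C0 read [C0 read: already in S, no change] -> [S,I,S]
Op 4: C0 write [C0 write: invalidate ['C2=S'] -> C0=M] -> [M,I,I]
Op 5: C2 write [C2 write: invalidate ['C0=M'] -> C2=M] -> [I,I,M]
Op 6: C2 write [C2 write: already M (modified), no change] -> [I,I,M]
Op 7: C2 read [C2 read: already in M, no change] -> [I,I,M]

Answer: I I M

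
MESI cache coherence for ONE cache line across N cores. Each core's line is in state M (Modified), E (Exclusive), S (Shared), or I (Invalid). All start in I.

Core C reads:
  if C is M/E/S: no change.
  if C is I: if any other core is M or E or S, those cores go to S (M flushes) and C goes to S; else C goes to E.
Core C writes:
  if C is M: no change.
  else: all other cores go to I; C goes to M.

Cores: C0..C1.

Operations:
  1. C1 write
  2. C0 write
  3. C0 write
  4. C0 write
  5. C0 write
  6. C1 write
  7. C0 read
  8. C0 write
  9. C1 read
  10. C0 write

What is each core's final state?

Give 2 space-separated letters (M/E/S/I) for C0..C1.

Op 1: C1 write [C1 write: invalidate none -> C1=M] -> [I,M]
Op 2: C0 write [C0 write: invalidate ['C1=M'] -> C0=M] -> [M,I]
Op 3: C0 write [C0 write: already M (modified), no change] -> [M,I]
Op 4: C0 write [C0 write: already M (modified), no change] -> [M,I]
Op 5: C0 write [C0 write: already M (modified), no change] -> [M,I]
Op 6: C1 write [C1 write: invalidate ['C0=M'] -> C1=M] -> [I,M]
Op 7: C0 read [C0 read from I: others=['C1=M'] -> C0=S, others downsized to S] -> [S,S]
Op 8: C0 write [C0 write: invalidate ['C1=S'] -> C0=M] -> [M,I]
Op 9: C1 read [C1 read from I: others=['C0=M'] -> C1=S, others downsized to S] -> [S,S]
Op 10: C0 write [C0 write: invalidate ['C1=S'] -> C0=M] -> [M,I]

Answer: M I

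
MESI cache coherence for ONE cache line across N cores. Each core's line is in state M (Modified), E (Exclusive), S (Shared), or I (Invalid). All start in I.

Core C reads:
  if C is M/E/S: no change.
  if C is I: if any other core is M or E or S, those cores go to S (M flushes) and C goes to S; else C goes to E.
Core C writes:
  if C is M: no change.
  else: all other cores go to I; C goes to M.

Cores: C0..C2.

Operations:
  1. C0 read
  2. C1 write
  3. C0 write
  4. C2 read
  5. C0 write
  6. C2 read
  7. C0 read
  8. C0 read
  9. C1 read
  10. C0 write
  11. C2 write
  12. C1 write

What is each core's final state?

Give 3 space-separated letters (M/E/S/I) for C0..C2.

Answer: I M I

Derivation:
Op 1: C0 read [C0 read from I: no other sharers -> C0=E (exclusive)] -> [E,I,I]
Op 2: C1 write [C1 write: invalidate ['C0=E'] -> C1=M] -> [I,M,I]
Op 3: C0 write [C0 write: invalidate ['C1=M'] -> C0=M] -> [M,I,I]
Op 4: C2 read [C2 read from I: others=['C0=M'] -> C2=S, others downsized to S] -> [S,I,S]
Op 5: C0 write [C0 write: invalidate ['C2=S'] -> C0=M] -> [M,I,I]
Op 6: C2 read [C2 read from I: others=['C0=M'] -> C2=S, others downsized to S] -> [S,I,S]
Op 7: C0 read [C0 read: already in S, no change] -> [S,I,S]
Op 8: C0 read [C0 read: already in S, no change] -> [S,I,S]
Op 9: C1 read [C1 read from I: others=['C0=S', 'C2=S'] -> C1=S, others downsized to S] -> [S,S,S]
Op 10: C0 write [C0 write: invalidate ['C1=S', 'C2=S'] -> C0=M] -> [M,I,I]
Op 11: C2 write [C2 write: invalidate ['C0=M'] -> C2=M] -> [I,I,M]
Op 12: C1 write [C1 write: invalidate ['C2=M'] -> C1=M] -> [I,M,I]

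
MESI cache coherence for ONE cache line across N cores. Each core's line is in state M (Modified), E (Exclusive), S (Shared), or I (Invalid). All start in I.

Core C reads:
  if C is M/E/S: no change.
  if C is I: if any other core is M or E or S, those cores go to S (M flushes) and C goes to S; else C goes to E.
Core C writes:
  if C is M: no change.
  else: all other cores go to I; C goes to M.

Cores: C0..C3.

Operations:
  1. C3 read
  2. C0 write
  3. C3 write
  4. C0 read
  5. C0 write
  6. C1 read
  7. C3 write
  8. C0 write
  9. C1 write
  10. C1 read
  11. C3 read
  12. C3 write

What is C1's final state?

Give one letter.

Op 1: C3 read [C3 read from I: no other sharers -> C3=E (exclusive)] -> [I,I,I,E]
Op 2: C0 write [C0 write: invalidate ['C3=E'] -> C0=M] -> [M,I,I,I]
Op 3: C3 write [C3 write: invalidate ['C0=M'] -> C3=M] -> [I,I,I,M]
Op 4: C0 read [C0 read from I: others=['C3=M'] -> C0=S, others downsized to S] -> [S,I,I,S]
Op 5: C0 write [C0 write: invalidate ['C3=S'] -> C0=M] -> [M,I,I,I]
Op 6: C1 read [C1 read from I: others=['C0=M'] -> C1=S, others downsized to S] -> [S,S,I,I]
Op 7: C3 write [C3 write: invalidate ['C0=S', 'C1=S'] -> C3=M] -> [I,I,I,M]
Op 8: C0 write [C0 write: invalidate ['C3=M'] -> C0=M] -> [M,I,I,I]
Op 9: C1 write [C1 write: invalidate ['C0=M'] -> C1=M] -> [I,M,I,I]
Op 10: C1 read [C1 read: already in M, no change] -> [I,M,I,I]
Op 11: C3 read [C3 read from I: others=['C1=M'] -> C3=S, others downsized to S] -> [I,S,I,S]
Op 12: C3 write [C3 write: invalidate ['C1=S'] -> C3=M] -> [I,I,I,M]

Answer: I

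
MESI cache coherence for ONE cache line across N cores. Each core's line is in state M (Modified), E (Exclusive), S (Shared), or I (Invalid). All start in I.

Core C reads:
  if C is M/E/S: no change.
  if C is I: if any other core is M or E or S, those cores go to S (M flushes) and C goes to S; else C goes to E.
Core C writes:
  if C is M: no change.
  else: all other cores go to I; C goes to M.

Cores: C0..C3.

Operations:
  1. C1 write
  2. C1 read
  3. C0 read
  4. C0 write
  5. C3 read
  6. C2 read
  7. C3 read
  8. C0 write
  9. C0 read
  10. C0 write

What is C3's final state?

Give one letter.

Op 1: C1 write [C1 write: invalidate none -> C1=M] -> [I,M,I,I]
Op 2: C1 read [C1 read: already in M, no change] -> [I,M,I,I]
Op 3: C0 read [C0 read from I: others=['C1=M'] -> C0=S, others downsized to S] -> [S,S,I,I]
Op 4: C0 write [C0 write: invalidate ['C1=S'] -> C0=M] -> [M,I,I,I]
Op 5: C3 read [C3 read from I: others=['C0=M'] -> C3=S, others downsized to S] -> [S,I,I,S]
Op 6: C2 read [C2 read from I: others=['C0=S', 'C3=S'] -> C2=S, others downsized to S] -> [S,I,S,S]
Op 7: C3 read [C3 read: already in S, no change] -> [S,I,S,S]
Op 8: C0 write [C0 write: invalidate ['C2=S', 'C3=S'] -> C0=M] -> [M,I,I,I]
Op 9: C0 read [C0 read: already in M, no change] -> [M,I,I,I]
Op 10: C0 write [C0 write: already M (modified), no change] -> [M,I,I,I]

Answer: I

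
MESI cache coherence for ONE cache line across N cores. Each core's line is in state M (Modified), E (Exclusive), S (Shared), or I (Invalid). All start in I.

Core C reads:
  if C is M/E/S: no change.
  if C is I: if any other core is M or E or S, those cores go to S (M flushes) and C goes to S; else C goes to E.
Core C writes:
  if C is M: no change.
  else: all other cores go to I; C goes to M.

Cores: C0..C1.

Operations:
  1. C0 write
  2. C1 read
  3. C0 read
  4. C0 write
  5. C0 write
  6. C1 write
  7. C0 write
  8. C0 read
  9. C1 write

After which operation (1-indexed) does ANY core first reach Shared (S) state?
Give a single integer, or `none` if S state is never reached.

Op 1: C0 write [C0 write: invalidate none -> C0=M] -> [M,I]
Op 2: C1 read [C1 read from I: others=['C0=M'] -> C1=S, others downsized to S] -> [S,S]
  -> First S state at op 2; remaining ops need not be traced.

Answer: 2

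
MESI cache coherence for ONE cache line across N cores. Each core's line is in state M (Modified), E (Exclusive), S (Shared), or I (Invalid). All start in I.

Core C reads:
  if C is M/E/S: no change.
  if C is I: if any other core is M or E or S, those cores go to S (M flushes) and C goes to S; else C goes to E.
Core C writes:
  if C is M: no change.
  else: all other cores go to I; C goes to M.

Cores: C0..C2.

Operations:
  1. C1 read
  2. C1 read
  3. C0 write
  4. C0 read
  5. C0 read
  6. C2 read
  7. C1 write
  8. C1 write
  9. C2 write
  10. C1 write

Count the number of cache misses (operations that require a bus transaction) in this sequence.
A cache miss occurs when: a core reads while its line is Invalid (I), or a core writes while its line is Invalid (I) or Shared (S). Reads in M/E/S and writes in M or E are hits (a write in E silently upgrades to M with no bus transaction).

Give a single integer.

Answer: 6

Derivation:
Op 1: C1 read [C1 read from I: no other sharers -> C1=E (exclusive)] -> [I,E,I] [MISS #1: read from I]
Op 2: C1 read [C1 read: already in E, no change] -> [I,E,I] [hit: read from E]
Op 3: C0 write [C0 write: invalidate ['C1=E'] -> C0=M] -> [M,I,I] [MISS #2: write from I]
Op 4: C0 read [C0 read: already in M, no change] -> [M,I,I] [hit: read from M]
Op 5: C0 read [C0 read: already in M, no change] -> [M,I,I] [hit: read from M]
Op 6: C2 read [C2 read from I: others=['C0=M'] -> C2=S, others downsized to S] -> [S,I,S] [MISS #3: read from I]
Op 7: C1 write [C1 write: invalidate ['C0=S', 'C2=S'] -> C1=M] -> [I,M,I] [MISS #4: write from I]
Op 8: C1 write [C1 write: already M (modified), no change] -> [I,M,I] [hit: write from M]
Op 9: C2 write [C2 write: invalidate ['C1=M'] -> C2=M] -> [I,I,M] [MISS #5: write from I]
Op 10: C1 write [C1 write: invalidate ['C2=M'] -> C1=M] -> [I,M,I] [MISS #6: write from I]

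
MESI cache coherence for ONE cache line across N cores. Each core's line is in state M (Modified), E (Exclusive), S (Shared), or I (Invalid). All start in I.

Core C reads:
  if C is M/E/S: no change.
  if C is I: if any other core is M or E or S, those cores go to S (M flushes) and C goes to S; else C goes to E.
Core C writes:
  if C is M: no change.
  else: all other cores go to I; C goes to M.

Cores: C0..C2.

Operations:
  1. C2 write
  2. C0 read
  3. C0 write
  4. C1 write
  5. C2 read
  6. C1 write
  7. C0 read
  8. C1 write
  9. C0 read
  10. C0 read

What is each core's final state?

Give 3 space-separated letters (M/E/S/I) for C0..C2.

Op 1: C2 write [C2 write: invalidate none -> C2=M] -> [I,I,M]
Op 2: C0 read [C0 read from I: others=['C2=M'] -> C0=S, others downsized to S] -> [S,I,S]
Op 3: C0 write [C0 write: invalidate ['C2=S'] -> C0=M] -> [M,I,I]
Op 4: C1 write [C1 write: invalidate ['C0=M'] -> C1=M] -> [I,M,I]
Op 5: C2 read [C2 read from I: others=['C1=M'] -> C2=S, others downsized to S] -> [I,S,S]
Op 6: C1 write [C1 write: invalidate ['C2=S'] -> C1=M] -> [I,M,I]
Op 7: C0 read [C0 read from I: others=['C1=M'] -> C0=S, others downsized to S] -> [S,S,I]
Op 8: C1 write [C1 write: invalidate ['C0=S'] -> C1=M] -> [I,M,I]
Op 9: C0 read [C0 read from I: others=['C1=M'] -> C0=S, others downsized to S] -> [S,S,I]
Op 10: C0 read [C0 read: already in S, no change] -> [S,S,I]

Answer: S S I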